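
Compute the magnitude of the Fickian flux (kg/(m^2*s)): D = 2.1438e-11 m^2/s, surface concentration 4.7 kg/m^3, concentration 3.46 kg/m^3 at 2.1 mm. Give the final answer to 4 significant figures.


J = -D * (dC/dx) = D * (C1 - C2) / dx
J = 2.1438e-11 * (4.7 - 3.46) / 2.1e-03
J = 1.266e-08 kg/(m^2*s)


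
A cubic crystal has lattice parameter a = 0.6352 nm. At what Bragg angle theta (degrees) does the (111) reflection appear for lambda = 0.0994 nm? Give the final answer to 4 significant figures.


d = a / sqrt(h^2+k^2+l^2)
d = 0.6352 / sqrt(3) = 0.366733 nm
lambda = 2*d*sin(theta)  =>  sin(theta) = lambda / (2*d)
sin(theta) = 0.0994 / (2 * 0.366733) = 0.135521
theta = 7.789 deg


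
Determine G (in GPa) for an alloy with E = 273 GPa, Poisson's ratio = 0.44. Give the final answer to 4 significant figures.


G = E / (2*(1+nu))
G = 273 / (2*(1+0.44))
G = 94.79 GPa


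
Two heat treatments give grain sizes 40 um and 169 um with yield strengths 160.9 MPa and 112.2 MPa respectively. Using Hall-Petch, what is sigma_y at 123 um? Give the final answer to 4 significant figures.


sigma_y = sigma0 + k / sqrt(d)
1/sqrt(d1) = 1/sqrt(4e-05) = 158.114;  1/sqrt(d2) = 76.9231
k = (sigma1 - sigma2) / (1/sqrt(d1) - 1/sqrt(d2)) = (160.9 - 112.2) / (158.114 - 76.9231) = 0.599822 MPa*m^0.5
sigma0 = sigma1 - k/sqrt(d1) = 160.9 - 0.599822*158.114 = 66.0599 MPa
sigma_y(d3) = 66.0599 + 0.599822 / sqrt(1.23e-04) = 120.1 MPa


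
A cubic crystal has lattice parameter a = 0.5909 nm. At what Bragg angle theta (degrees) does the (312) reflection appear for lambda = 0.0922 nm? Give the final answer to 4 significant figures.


d = a / sqrt(h^2+k^2+l^2)
d = 0.5909 / sqrt(14) = 0.157925 nm
lambda = 2*d*sin(theta)  =>  sin(theta) = lambda / (2*d)
sin(theta) = 0.0922 / (2 * 0.157925) = 0.291911
theta = 16.97 deg


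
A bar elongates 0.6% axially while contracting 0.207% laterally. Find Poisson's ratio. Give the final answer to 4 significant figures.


nu = -epsilon_lat / epsilon_axial
Lateral strain is contraction (negative), so using magnitudes:
nu = 0.207 / 0.6
nu = 0.345


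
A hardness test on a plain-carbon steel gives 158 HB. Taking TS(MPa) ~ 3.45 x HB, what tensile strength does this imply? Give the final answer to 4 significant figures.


TS (MPa) = 3.45 * HB
TS = 3.45 * 158
TS = 545.1 MPa


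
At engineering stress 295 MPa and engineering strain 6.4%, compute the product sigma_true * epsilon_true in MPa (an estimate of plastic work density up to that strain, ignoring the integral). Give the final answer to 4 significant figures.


sigma_true = sigma_eng * (1 + epsilon_eng)
sigma_true = 295 * (1 + 0.064) = 313.88 MPa
epsilon_true = ln(1 + epsilon_eng)
epsilon_true = ln(1 + 0.064) = 0.0620354
sigma_true * epsilon_true = 313.88 * 0.0620354 = 19.47 MPa


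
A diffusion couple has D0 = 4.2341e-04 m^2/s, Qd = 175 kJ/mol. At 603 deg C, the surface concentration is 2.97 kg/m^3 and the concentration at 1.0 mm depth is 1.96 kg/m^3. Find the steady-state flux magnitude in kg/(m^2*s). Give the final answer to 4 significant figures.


Step 1: D = D0 * exp(-Qd/(R*T))
T = 603 + 273.15 = 876.15 K
D = 4.2341e-04 * exp(-175e3 / (8.314 * 876.15)) = 1.56016e-14 m^2/s
Step 2: J = D * (C1 - C2) / dx
J = 1.56016e-14 * (2.97 - 1.96) / 1e-03
J = 1.576e-11 kg/(m^2*s)


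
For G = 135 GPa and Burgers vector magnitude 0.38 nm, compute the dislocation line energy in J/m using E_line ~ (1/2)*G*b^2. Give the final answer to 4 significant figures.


E = G*b^2/2
b = 0.38 nm = 3.8e-10 m
G = 135 GPa = 1.35e+11 Pa
E = 0.5 * 1.35e+11 * (3.8e-10)^2
E = 9.747e-09 J/m


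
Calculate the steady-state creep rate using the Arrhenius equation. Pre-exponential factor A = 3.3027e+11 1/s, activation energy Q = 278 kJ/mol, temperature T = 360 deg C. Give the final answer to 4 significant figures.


rate = A * exp(-Q / (R*T))
T = 360 + 273.15 = 633.15 K
rate = 3.3027e+11 * exp(-278e3 / (8.314 * 633.15))
rate = 3.83e-12 1/s


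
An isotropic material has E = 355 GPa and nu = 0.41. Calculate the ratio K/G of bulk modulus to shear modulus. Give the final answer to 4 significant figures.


G = E / (2*(1+nu))
G = 355 / (2*(1+0.41)) = 125.887 GPa
K = E / (3*(1-2*nu))
K = 355 / (3*(1-2*0.41)) = 657.407 GPa
K/G = 657.407 / 125.887 = 5.222


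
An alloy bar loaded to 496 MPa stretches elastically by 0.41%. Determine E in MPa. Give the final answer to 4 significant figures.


E = sigma / epsilon
epsilon = 0.41% = 4.1e-03
E = 496 / 4.1e-03
E = 121000 MPa


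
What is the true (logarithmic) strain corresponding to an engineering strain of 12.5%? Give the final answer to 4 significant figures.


epsilon_true = ln(1 + epsilon_eng)
epsilon_true = ln(1 + 0.125)
epsilon_true = 0.1178


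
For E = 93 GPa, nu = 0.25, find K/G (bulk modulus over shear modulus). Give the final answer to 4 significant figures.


G = E / (2*(1+nu))
G = 93 / (2*(1+0.25)) = 37.2 GPa
K = E / (3*(1-2*nu))
K = 93 / (3*(1-2*0.25)) = 62 GPa
K/G = 62 / 37.2 = 1.667


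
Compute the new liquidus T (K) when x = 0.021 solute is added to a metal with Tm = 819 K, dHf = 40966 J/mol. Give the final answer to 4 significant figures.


dT = R*Tm^2*x / dHf
dT = 8.314 * 819^2 * 0.021 / 40966
dT = 2.85873 K
T_new = 819 - 2.85873 = 816.1 K


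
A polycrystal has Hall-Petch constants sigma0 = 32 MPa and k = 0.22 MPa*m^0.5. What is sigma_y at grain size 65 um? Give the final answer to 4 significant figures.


sigma_y = sigma0 + k / sqrt(d)
d = 65 um = 6.5e-05 m
sigma_y = 32 + 0.22 / sqrt(6.5e-05)
sigma_y = 59.29 MPa


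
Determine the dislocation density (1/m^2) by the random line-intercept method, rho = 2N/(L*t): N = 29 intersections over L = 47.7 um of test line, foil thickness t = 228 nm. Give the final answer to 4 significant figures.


rho = 2N / (L * t)
L = 47.7 um = 4.77e-05 m, t = 228 nm = 2.28e-07 m
rho = 2 * 29 / (4.77e-05 * 2.28e-07)
rho = 5.333e+12 1/m^2


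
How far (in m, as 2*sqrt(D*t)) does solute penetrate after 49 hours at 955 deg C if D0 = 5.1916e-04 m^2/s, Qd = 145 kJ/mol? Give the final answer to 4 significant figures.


Step 1: D = D0 * exp(-Qd/(R*T))
T = 1228.15 K
D = 5.1916e-04 * exp(-145e3 / (8.314 * 1228.15)) = 3.53233e-10 m^2/s
Step 2: L = 2*sqrt(D*t)
t = 49 h = 176400 s
L = 2*sqrt(3.53233e-10 * 176400) = 0.01579 m


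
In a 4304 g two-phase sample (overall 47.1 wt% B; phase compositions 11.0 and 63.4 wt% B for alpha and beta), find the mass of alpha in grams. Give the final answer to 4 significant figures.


f_alpha = (C_beta - C0) / (C_beta - C_alpha)
f_alpha = (63.4 - 47.1) / (63.4 - 11.0) = 0.311069
m_alpha = f_alpha * m_total = 0.311069 * 4304 = 1339 g


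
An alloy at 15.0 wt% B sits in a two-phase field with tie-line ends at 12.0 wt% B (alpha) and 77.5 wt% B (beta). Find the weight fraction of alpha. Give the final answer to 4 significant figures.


f_alpha = (C_beta - C0) / (C_beta - C_alpha)
f_alpha = (77.5 - 15.0) / (77.5 - 12.0)
f_alpha = 0.9542


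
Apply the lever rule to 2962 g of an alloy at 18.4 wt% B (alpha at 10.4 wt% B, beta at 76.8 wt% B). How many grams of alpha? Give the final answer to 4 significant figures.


f_alpha = (C_beta - C0) / (C_beta - C_alpha)
f_alpha = (76.8 - 18.4) / (76.8 - 10.4) = 0.879518
m_alpha = f_alpha * m_total = 0.879518 * 2962 = 2605 g


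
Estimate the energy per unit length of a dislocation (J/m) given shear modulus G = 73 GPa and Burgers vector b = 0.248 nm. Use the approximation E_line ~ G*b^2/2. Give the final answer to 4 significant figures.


E = G*b^2/2
b = 0.248 nm = 2.48e-10 m
G = 73 GPa = 7.3e+10 Pa
E = 0.5 * 7.3e+10 * (2.48e-10)^2
E = 2.245e-09 J/m


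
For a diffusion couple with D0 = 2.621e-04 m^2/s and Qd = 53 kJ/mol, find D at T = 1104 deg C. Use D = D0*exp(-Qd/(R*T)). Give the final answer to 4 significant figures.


D = D0 * exp(-Qd / (R*T))
T = 1377.15 K
D = 2.621e-04 * exp(-53e3 / (8.314 * 1377.15))
D = 2.559e-06 m^2/s


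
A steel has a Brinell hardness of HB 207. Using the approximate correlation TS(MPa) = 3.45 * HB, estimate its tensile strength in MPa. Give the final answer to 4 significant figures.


TS (MPa) = 3.45 * HB
TS = 3.45 * 207
TS = 714.2 MPa


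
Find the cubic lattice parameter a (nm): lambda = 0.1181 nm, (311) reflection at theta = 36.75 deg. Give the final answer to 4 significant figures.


d = lambda / (2*sin(theta))
d = 0.1181 / (2*sin(36.75 deg))
d = 0.0986922 nm
a = d * sqrt(h^2+k^2+l^2) = 0.0986922 * sqrt(11)
a = 0.3273 nm


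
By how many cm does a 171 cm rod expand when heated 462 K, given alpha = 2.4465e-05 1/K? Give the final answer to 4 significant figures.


dL = L0 * alpha * dT
dL = 171 * 2.4465e-05 * 462
dL = 1.933 cm


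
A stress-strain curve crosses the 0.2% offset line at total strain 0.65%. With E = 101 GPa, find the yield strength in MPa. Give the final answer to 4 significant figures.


Offset strain = 0.002
Elastic strain at yield = total_strain - offset = 6.5e-03 - 0.002 = 4.5e-03
sigma_y = E * elastic_strain = 101000 * 4.5e-03
sigma_y = 454.5 MPa


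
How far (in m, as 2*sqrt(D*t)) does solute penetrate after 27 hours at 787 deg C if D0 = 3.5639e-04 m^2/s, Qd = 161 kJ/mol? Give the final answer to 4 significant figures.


Step 1: D = D0 * exp(-Qd/(R*T))
T = 1060.15 K
D = 3.5639e-04 * exp(-161e3 / (8.314 * 1060.15)) = 4.1592e-12 m^2/s
Step 2: L = 2*sqrt(D*t)
t = 27 h = 97200 s
L = 2*sqrt(4.1592e-12 * 97200) = 1.272e-03 m


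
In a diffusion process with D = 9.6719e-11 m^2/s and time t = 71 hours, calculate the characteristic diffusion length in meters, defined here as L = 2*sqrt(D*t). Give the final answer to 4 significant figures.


t = 71 hr = 255600 s
Diffusion length = 2*sqrt(D*t)
= 2*sqrt(9.6719e-11 * 255600)
= 9.944e-03 m


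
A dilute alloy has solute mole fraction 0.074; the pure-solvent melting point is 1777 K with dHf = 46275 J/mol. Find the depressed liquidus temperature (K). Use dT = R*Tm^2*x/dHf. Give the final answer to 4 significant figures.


dT = R*Tm^2*x / dHf
dT = 8.314 * 1777^2 * 0.074 / 46275
dT = 41.9827 K
T_new = 1777 - 41.9827 = 1735 K


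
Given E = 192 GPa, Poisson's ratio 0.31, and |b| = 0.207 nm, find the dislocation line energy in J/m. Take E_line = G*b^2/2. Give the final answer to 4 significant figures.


Step 1: G = E / (2*(1+nu))
G = 192 / (2*(1+0.31)) = 73.2824 GPa = 7.32824e+10 Pa
Step 2: E_line = G*b^2/2
b = 0.207 nm = 2.07e-10 m
E_line = 0.5 * 7.32824e+10 * (2.07e-10)^2 = 1.57e-09 J/m


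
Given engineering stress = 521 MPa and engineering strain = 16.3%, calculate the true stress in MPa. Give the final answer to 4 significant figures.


sigma_true = sigma_eng * (1 + epsilon_eng)
sigma_true = 521 * (1 + 0.163)
sigma_true = 605.9 MPa


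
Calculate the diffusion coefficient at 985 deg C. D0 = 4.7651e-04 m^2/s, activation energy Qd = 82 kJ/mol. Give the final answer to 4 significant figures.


D = D0 * exp(-Qd / (R*T))
T = 1258.15 K
D = 4.7651e-04 * exp(-82e3 / (8.314 * 1258.15))
D = 1.877e-07 m^2/s


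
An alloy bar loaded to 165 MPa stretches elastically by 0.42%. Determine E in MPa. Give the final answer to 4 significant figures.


E = sigma / epsilon
epsilon = 0.42% = 4.2e-03
E = 165 / 4.2e-03
E = 39290 MPa


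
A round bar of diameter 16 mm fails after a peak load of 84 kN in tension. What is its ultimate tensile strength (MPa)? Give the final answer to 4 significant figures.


A0 = pi*(d/2)^2 = pi*(16/2)^2 = 201.062 mm^2
UTS = F_max / A0 = 84*1000 / 201.062
UTS = 417.8 MPa


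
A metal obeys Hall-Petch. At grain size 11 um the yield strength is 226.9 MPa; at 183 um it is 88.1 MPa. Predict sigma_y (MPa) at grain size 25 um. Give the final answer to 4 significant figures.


sigma_y = sigma0 + k / sqrt(d)
1/sqrt(d1) = 1/sqrt(1.1e-05) = 301.511;  1/sqrt(d2) = 73.9221
k = (sigma1 - sigma2) / (1/sqrt(d1) - 1/sqrt(d2)) = (226.9 - 88.1) / (301.511 - 73.9221) = 0.609871 MPa*m^0.5
sigma0 = sigma1 - k/sqrt(d1) = 226.9 - 0.609871*301.511 = 43.0171 MPa
sigma_y(d3) = 43.0171 + 0.609871 / sqrt(2.5e-05) = 165 MPa


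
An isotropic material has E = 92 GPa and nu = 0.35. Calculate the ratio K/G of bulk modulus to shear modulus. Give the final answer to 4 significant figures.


G = E / (2*(1+nu))
G = 92 / (2*(1+0.35)) = 34.0741 GPa
K = E / (3*(1-2*nu))
K = 92 / (3*(1-2*0.35)) = 102.222 GPa
K/G = 102.222 / 34.0741 = 3


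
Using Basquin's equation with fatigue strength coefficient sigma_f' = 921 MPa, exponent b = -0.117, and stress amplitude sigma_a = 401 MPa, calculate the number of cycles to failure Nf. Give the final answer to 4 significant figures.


sigma_a = sigma_f' * (2*Nf)^b
2*Nf = (sigma_a / sigma_f')^(1/b)
2*Nf = (401 / 921)^(1/-0.117)
2*Nf = 1220.27
Nf = 610.1 cycles


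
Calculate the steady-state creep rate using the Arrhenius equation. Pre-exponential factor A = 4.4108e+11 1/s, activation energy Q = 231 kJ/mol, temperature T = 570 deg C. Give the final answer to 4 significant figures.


rate = A * exp(-Q / (R*T))
T = 570 + 273.15 = 843.15 K
rate = 4.4108e+11 * exp(-231e3 / (8.314 * 843.15))
rate = 2.153e-03 1/s


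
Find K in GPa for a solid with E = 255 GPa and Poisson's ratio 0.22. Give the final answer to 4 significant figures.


K = E / (3*(1-2*nu))
K = 255 / (3*(1-2*0.22))
K = 151.8 GPa


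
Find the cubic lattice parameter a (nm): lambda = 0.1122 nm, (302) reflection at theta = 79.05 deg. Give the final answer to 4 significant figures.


d = lambda / (2*sin(theta))
d = 0.1122 / (2*sin(79.05 deg))
d = 0.0571403 nm
a = d * sqrt(h^2+k^2+l^2) = 0.0571403 * sqrt(13)
a = 0.206 nm


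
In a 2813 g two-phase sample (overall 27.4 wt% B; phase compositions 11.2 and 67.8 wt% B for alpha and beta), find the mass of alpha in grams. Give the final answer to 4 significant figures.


f_alpha = (C_beta - C0) / (C_beta - C_alpha)
f_alpha = (67.8 - 27.4) / (67.8 - 11.2) = 0.713781
m_alpha = f_alpha * m_total = 0.713781 * 2813 = 2008 g


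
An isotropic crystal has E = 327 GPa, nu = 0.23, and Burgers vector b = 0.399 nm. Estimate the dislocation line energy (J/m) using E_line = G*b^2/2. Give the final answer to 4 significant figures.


Step 1: G = E / (2*(1+nu))
G = 327 / (2*(1+0.23)) = 132.927 GPa = 1.32927e+11 Pa
Step 2: E_line = G*b^2/2
b = 0.399 nm = 3.99e-10 m
E_line = 0.5 * 1.32927e+11 * (3.99e-10)^2 = 1.058e-08 J/m


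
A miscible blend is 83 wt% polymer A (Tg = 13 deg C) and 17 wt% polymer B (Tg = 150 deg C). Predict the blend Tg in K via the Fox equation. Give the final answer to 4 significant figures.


1/Tg = w1/Tg1 + w2/Tg2 (in Kelvin)
Tg1 = 286.15 K, Tg2 = 423.15 K
1/Tg = 0.83/286.15 + 0.17/423.15
Tg = 302.8 K


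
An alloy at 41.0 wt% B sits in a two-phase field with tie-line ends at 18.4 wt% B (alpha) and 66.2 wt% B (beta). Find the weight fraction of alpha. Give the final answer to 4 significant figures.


f_alpha = (C_beta - C0) / (C_beta - C_alpha)
f_alpha = (66.2 - 41.0) / (66.2 - 18.4)
f_alpha = 0.5272


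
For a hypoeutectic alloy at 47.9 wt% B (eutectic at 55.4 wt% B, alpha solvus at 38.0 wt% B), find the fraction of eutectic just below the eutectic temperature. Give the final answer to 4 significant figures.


f_primary = (C_e - C0) / (C_e - C_alpha_max)
f_primary = (55.4 - 47.9) / (55.4 - 38.0)
f_primary = 0.431034
f_eutectic = 1 - 0.431034 = 0.569


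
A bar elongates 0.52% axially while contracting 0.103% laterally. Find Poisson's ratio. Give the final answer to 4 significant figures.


nu = -epsilon_lat / epsilon_axial
Lateral strain is contraction (negative), so using magnitudes:
nu = 0.103 / 0.52
nu = 0.1981


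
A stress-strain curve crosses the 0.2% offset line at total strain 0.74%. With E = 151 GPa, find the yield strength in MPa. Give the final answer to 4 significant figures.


Offset strain = 0.002
Elastic strain at yield = total_strain - offset = 7.4e-03 - 0.002 = 5.4e-03
sigma_y = E * elastic_strain = 151000 * 5.4e-03
sigma_y = 815.4 MPa


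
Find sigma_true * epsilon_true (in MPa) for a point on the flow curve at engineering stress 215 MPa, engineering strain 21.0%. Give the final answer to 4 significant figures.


sigma_true = sigma_eng * (1 + epsilon_eng)
sigma_true = 215 * (1 + 0.21) = 260.15 MPa
epsilon_true = ln(1 + epsilon_eng)
epsilon_true = ln(1 + 0.21) = 0.19062
sigma_true * epsilon_true = 260.15 * 0.19062 = 49.59 MPa


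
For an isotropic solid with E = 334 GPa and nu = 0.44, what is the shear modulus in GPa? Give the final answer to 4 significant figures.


G = E / (2*(1+nu))
G = 334 / (2*(1+0.44))
G = 116 GPa


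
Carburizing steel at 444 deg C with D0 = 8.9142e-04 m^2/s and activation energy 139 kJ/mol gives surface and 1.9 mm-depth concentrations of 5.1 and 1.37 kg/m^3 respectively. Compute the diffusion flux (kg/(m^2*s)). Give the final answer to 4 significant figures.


Step 1: D = D0 * exp(-Qd/(R*T))
T = 444 + 273.15 = 717.15 K
D = 8.9142e-04 * exp(-139e3 / (8.314 * 717.15)) = 6.69043e-14 m^2/s
Step 2: J = D * (C1 - C2) / dx
J = 6.69043e-14 * (5.1 - 1.37) / 1.9e-03
J = 1.313e-10 kg/(m^2*s)


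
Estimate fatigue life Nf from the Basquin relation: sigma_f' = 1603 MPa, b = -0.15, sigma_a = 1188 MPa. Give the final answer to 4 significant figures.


sigma_a = sigma_f' * (2*Nf)^b
2*Nf = (sigma_a / sigma_f')^(1/b)
2*Nf = (1188 / 1603)^(1/-0.15)
2*Nf = 7.36966
Nf = 3.685 cycles


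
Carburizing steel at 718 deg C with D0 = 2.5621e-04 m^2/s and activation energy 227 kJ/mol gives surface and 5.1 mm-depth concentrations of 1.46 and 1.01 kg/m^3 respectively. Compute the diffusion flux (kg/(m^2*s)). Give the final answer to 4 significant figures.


Step 1: D = D0 * exp(-Qd/(R*T))
T = 718 + 273.15 = 991.15 K
D = 2.5621e-04 * exp(-227e3 / (8.314 * 991.15)) = 2.78629e-16 m^2/s
Step 2: J = D * (C1 - C2) / dx
J = 2.78629e-16 * (1.46 - 1.01) / 5.1e-03
J = 2.458e-14 kg/(m^2*s)


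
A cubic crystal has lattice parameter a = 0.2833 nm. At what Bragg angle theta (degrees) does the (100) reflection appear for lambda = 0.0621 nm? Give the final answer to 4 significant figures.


d = a / sqrt(h^2+k^2+l^2)
d = 0.2833 / sqrt(1) = 0.2833 nm
lambda = 2*d*sin(theta)  =>  sin(theta) = lambda / (2*d)
sin(theta) = 0.0621 / (2 * 0.2833) = 0.109601
theta = 6.292 deg


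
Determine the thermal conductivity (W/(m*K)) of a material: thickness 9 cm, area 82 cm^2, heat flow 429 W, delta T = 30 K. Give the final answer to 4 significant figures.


k = Q*L / (A*dT)
L = 0.09 m, A = 8.2e-03 m^2
k = 429 * 0.09 / (8.2e-03 * 30)
k = 157 W/(m*K)


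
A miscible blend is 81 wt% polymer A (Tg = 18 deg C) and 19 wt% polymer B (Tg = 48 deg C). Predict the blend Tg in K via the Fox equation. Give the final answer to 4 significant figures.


1/Tg = w1/Tg1 + w2/Tg2 (in Kelvin)
Tg1 = 291.15 K, Tg2 = 321.15 K
1/Tg = 0.81/291.15 + 0.19/321.15
Tg = 296.4 K


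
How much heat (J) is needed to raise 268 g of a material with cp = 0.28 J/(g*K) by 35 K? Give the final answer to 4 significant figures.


Q = m * cp * dT
Q = 268 * 0.28 * 35
Q = 2626 J


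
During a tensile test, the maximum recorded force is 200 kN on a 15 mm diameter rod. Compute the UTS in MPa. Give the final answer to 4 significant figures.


A0 = pi*(d/2)^2 = pi*(15/2)^2 = 176.715 mm^2
UTS = F_max / A0 = 200*1000 / 176.715
UTS = 1132 MPa


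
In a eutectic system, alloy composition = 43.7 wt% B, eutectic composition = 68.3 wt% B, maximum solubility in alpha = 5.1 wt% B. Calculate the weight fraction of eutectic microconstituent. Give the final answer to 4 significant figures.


f_primary = (C_e - C0) / (C_e - C_alpha_max)
f_primary = (68.3 - 43.7) / (68.3 - 5.1)
f_primary = 0.389241
f_eutectic = 1 - 0.389241 = 0.6108


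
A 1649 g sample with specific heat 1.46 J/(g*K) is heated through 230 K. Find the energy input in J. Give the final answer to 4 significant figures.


Q = m * cp * dT
Q = 1649 * 1.46 * 230
Q = 553700 J


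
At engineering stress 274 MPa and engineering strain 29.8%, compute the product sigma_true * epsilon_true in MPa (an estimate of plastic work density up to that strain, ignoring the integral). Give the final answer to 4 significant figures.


sigma_true = sigma_eng * (1 + epsilon_eng)
sigma_true = 274 * (1 + 0.298) = 355.652 MPa
epsilon_true = ln(1 + epsilon_eng)
epsilon_true = ln(1 + 0.298) = 0.260825
sigma_true * epsilon_true = 355.652 * 0.260825 = 92.76 MPa


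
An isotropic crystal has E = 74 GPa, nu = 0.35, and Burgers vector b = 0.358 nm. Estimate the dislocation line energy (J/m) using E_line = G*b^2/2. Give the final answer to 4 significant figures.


Step 1: G = E / (2*(1+nu))
G = 74 / (2*(1+0.35)) = 27.4074 GPa = 2.74074e+10 Pa
Step 2: E_line = G*b^2/2
b = 0.358 nm = 3.58e-10 m
E_line = 0.5 * 2.74074e+10 * (3.58e-10)^2 = 1.756e-09 J/m


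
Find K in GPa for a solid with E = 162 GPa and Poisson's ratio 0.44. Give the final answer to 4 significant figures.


K = E / (3*(1-2*nu))
K = 162 / (3*(1-2*0.44))
K = 450 GPa


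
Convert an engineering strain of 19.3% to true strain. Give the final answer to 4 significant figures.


epsilon_true = ln(1 + epsilon_eng)
epsilon_true = ln(1 + 0.193)
epsilon_true = 0.1765


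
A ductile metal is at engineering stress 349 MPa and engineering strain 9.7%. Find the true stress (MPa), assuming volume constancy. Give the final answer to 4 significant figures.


sigma_true = sigma_eng * (1 + epsilon_eng)
sigma_true = 349 * (1 + 0.097)
sigma_true = 382.9 MPa


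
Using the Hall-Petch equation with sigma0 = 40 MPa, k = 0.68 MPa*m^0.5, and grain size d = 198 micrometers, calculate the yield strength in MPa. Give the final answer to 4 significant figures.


sigma_y = sigma0 + k / sqrt(d)
d = 198 um = 1.98e-04 m
sigma_y = 40 + 0.68 / sqrt(1.98e-04)
sigma_y = 88.33 MPa


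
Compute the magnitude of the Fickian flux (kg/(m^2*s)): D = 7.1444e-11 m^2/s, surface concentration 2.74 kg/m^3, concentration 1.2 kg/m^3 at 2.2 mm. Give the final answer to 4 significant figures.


J = -D * (dC/dx) = D * (C1 - C2) / dx
J = 7.1444e-11 * (2.74 - 1.2) / 2.2e-03
J = 5.001e-08 kg/(m^2*s)


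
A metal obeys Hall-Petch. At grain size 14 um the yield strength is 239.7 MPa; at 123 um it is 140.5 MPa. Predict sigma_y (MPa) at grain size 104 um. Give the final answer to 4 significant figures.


sigma_y = sigma0 + k / sqrt(d)
1/sqrt(d1) = 1/sqrt(1.4e-05) = 267.261;  1/sqrt(d2) = 90.167
k = (sigma1 - sigma2) / (1/sqrt(d1) - 1/sqrt(d2)) = (239.7 - 140.5) / (267.261 - 90.167) = 0.560154 MPa*m^0.5
sigma0 = sigma1 - k/sqrt(d1) = 239.7 - 0.560154*267.261 = 89.9926 MPa
sigma_y(d3) = 89.9926 + 0.560154 / sqrt(1.04e-04) = 144.9 MPa


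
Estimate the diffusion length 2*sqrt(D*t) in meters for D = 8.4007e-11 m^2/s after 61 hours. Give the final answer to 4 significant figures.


t = 61 hr = 219600 s
Diffusion length = 2*sqrt(D*t)
= 2*sqrt(8.4007e-11 * 219600)
= 8.59e-03 m


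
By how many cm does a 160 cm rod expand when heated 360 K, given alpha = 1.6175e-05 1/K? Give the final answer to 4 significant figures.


dL = L0 * alpha * dT
dL = 160 * 1.6175e-05 * 360
dL = 0.9317 cm


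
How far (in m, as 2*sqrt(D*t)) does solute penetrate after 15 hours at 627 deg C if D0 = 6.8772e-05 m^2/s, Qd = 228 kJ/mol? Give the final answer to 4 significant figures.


Step 1: D = D0 * exp(-Qd/(R*T))
T = 900.15 K
D = 6.8772e-05 * exp(-228e3 / (8.314 * 900.15)) = 4.03983e-18 m^2/s
Step 2: L = 2*sqrt(D*t)
t = 15 h = 54000 s
L = 2*sqrt(4.03983e-18 * 54000) = 9.341e-07 m


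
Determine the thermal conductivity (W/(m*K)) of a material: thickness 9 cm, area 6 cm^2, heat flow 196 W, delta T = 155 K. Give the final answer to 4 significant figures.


k = Q*L / (A*dT)
L = 0.09 m, A = 6e-04 m^2
k = 196 * 0.09 / (6e-04 * 155)
k = 189.7 W/(m*K)


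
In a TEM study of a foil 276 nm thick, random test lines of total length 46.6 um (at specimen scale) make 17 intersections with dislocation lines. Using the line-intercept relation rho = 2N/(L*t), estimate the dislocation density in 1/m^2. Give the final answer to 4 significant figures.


rho = 2N / (L * t)
L = 46.6 um = 4.66e-05 m, t = 276 nm = 2.76e-07 m
rho = 2 * 17 / (4.66e-05 * 2.76e-07)
rho = 2.644e+12 1/m^2


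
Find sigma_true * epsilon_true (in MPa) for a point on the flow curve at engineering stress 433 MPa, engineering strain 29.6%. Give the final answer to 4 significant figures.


sigma_true = sigma_eng * (1 + epsilon_eng)
sigma_true = 433 * (1 + 0.296) = 561.168 MPa
epsilon_true = ln(1 + epsilon_eng)
epsilon_true = ln(1 + 0.296) = 0.259283
sigma_true * epsilon_true = 561.168 * 0.259283 = 145.5 MPa


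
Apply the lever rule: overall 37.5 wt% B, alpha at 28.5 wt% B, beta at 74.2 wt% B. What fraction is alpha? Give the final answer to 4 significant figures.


f_alpha = (C_beta - C0) / (C_beta - C_alpha)
f_alpha = (74.2 - 37.5) / (74.2 - 28.5)
f_alpha = 0.8031


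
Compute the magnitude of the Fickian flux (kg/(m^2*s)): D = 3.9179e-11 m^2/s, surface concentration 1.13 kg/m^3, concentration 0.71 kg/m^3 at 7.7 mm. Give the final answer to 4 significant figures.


J = -D * (dC/dx) = D * (C1 - C2) / dx
J = 3.9179e-11 * (1.13 - 0.71) / 7.7e-03
J = 2.137e-09 kg/(m^2*s)


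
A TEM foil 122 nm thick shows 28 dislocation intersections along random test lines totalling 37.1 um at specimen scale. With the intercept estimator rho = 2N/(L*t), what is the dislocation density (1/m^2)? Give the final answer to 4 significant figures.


rho = 2N / (L * t)
L = 37.1 um = 3.71e-05 m, t = 122 nm = 1.22e-07 m
rho = 2 * 28 / (3.71e-05 * 1.22e-07)
rho = 1.237e+13 1/m^2


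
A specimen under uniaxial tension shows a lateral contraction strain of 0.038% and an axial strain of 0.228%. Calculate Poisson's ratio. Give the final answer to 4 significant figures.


nu = -epsilon_lat / epsilon_axial
Lateral strain is contraction (negative), so using magnitudes:
nu = 0.038 / 0.228
nu = 0.1667


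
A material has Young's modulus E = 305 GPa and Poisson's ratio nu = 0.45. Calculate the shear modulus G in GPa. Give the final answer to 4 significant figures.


G = E / (2*(1+nu))
G = 305 / (2*(1+0.45))
G = 105.2 GPa


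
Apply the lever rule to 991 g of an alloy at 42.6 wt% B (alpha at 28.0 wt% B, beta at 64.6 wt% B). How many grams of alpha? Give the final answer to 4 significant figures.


f_alpha = (C_beta - C0) / (C_beta - C_alpha)
f_alpha = (64.6 - 42.6) / (64.6 - 28.0) = 0.601093
m_alpha = f_alpha * m_total = 0.601093 * 991 = 595.7 g


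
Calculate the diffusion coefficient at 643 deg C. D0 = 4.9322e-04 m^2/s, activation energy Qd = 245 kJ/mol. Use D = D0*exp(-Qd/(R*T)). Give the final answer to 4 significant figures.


D = D0 * exp(-Qd / (R*T))
T = 916.15 K
D = 4.9322e-04 * exp(-245e3 / (8.314 * 916.15))
D = 5.294e-18 m^2/s


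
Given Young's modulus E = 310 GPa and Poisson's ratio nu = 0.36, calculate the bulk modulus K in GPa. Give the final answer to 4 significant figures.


K = E / (3*(1-2*nu))
K = 310 / (3*(1-2*0.36))
K = 369 GPa


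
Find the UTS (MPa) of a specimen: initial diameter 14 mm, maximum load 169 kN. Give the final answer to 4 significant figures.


A0 = pi*(d/2)^2 = pi*(14/2)^2 = 153.938 mm^2
UTS = F_max / A0 = 169*1000 / 153.938
UTS = 1098 MPa


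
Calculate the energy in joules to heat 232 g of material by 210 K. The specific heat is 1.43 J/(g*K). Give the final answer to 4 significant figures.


Q = m * cp * dT
Q = 232 * 1.43 * 210
Q = 69670 J


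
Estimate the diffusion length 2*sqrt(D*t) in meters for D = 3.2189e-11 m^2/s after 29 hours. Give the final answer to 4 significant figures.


t = 29 hr = 104400 s
Diffusion length = 2*sqrt(D*t)
= 2*sqrt(3.2189e-11 * 104400)
= 3.666e-03 m


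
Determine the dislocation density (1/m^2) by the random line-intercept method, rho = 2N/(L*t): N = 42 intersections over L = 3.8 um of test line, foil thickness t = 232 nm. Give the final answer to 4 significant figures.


rho = 2N / (L * t)
L = 3.8 um = 3.8e-06 m, t = 232 nm = 2.32e-07 m
rho = 2 * 42 / (3.8e-06 * 2.32e-07)
rho = 9.528e+13 1/m^2


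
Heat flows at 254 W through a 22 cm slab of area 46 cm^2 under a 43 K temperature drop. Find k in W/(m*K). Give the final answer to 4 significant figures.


k = Q*L / (A*dT)
L = 0.22 m, A = 4.6e-03 m^2
k = 254 * 0.22 / (4.6e-03 * 43)
k = 282.5 W/(m*K)


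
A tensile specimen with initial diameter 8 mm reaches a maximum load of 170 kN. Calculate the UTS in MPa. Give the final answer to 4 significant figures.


A0 = pi*(d/2)^2 = pi*(8/2)^2 = 50.2655 mm^2
UTS = F_max / A0 = 170*1000 / 50.2655
UTS = 3382 MPa


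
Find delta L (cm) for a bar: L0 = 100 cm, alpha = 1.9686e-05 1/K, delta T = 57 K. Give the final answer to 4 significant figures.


dL = L0 * alpha * dT
dL = 100 * 1.9686e-05 * 57
dL = 0.1122 cm


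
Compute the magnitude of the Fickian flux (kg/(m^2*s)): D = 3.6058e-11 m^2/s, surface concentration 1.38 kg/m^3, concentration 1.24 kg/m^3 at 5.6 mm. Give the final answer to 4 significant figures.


J = -D * (dC/dx) = D * (C1 - C2) / dx
J = 3.6058e-11 * (1.38 - 1.24) / 5.6e-03
J = 9.015e-10 kg/(m^2*s)


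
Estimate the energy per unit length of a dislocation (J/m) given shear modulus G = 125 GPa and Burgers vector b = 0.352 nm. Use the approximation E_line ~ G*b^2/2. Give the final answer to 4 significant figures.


E = G*b^2/2
b = 0.352 nm = 3.52e-10 m
G = 125 GPa = 1.25e+11 Pa
E = 0.5 * 1.25e+11 * (3.52e-10)^2
E = 7.744e-09 J/m


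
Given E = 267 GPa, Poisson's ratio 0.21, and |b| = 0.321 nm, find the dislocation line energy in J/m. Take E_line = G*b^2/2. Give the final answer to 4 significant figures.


Step 1: G = E / (2*(1+nu))
G = 267 / (2*(1+0.21)) = 110.331 GPa = 1.10331e+11 Pa
Step 2: E_line = G*b^2/2
b = 0.321 nm = 3.21e-10 m
E_line = 0.5 * 1.10331e+11 * (3.21e-10)^2 = 5.684e-09 J/m


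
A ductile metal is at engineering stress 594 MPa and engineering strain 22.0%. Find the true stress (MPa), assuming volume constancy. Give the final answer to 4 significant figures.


sigma_true = sigma_eng * (1 + epsilon_eng)
sigma_true = 594 * (1 + 0.22)
sigma_true = 724.7 MPa


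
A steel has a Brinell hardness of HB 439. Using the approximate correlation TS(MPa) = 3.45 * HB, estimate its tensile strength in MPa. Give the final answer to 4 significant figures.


TS (MPa) = 3.45 * HB
TS = 3.45 * 439
TS = 1515 MPa


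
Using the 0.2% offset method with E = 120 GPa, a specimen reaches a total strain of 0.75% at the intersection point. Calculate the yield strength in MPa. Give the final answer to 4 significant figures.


Offset strain = 0.002
Elastic strain at yield = total_strain - offset = 7.5e-03 - 0.002 = 5.5e-03
sigma_y = E * elastic_strain = 120000 * 5.5e-03
sigma_y = 660 MPa


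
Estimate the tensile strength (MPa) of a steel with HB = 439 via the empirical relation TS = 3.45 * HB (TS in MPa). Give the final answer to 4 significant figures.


TS (MPa) = 3.45 * HB
TS = 3.45 * 439
TS = 1515 MPa


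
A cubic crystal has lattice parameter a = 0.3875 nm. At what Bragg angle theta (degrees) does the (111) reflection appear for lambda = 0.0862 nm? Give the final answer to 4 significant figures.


d = a / sqrt(h^2+k^2+l^2)
d = 0.3875 / sqrt(3) = 0.223723 nm
lambda = 2*d*sin(theta)  =>  sin(theta) = lambda / (2*d)
sin(theta) = 0.0862 / (2 * 0.223723) = 0.192649
theta = 11.11 deg


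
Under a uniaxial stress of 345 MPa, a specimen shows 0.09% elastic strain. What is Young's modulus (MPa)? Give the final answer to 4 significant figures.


E = sigma / epsilon
epsilon = 0.09% = 9e-04
E = 345 / 9e-04
E = 383300 MPa


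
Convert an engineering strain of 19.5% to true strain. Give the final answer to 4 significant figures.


epsilon_true = ln(1 + epsilon_eng)
epsilon_true = ln(1 + 0.195)
epsilon_true = 0.1781


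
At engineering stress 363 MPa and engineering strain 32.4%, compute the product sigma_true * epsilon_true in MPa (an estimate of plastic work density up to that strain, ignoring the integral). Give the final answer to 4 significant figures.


sigma_true = sigma_eng * (1 + epsilon_eng)
sigma_true = 363 * (1 + 0.324) = 480.612 MPa
epsilon_true = ln(1 + epsilon_eng)
epsilon_true = ln(1 + 0.324) = 0.280657
sigma_true * epsilon_true = 480.612 * 0.280657 = 134.9 MPa


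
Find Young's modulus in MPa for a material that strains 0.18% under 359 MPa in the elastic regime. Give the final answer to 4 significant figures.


E = sigma / epsilon
epsilon = 0.18% = 1.8e-03
E = 359 / 1.8e-03
E = 199400 MPa


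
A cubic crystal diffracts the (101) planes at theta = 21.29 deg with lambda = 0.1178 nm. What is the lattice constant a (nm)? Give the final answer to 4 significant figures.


d = lambda / (2*sin(theta))
d = 0.1178 / (2*sin(21.29 deg))
d = 0.162219 nm
a = d * sqrt(h^2+k^2+l^2) = 0.162219 * sqrt(2)
a = 0.2294 nm


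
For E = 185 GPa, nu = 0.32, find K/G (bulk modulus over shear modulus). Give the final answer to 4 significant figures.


G = E / (2*(1+nu))
G = 185 / (2*(1+0.32)) = 70.0758 GPa
K = E / (3*(1-2*nu))
K = 185 / (3*(1-2*0.32)) = 171.296 GPa
K/G = 171.296 / 70.0758 = 2.444


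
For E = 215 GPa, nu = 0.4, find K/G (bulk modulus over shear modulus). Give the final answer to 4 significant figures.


G = E / (2*(1+nu))
G = 215 / (2*(1+0.4)) = 76.7857 GPa
K = E / (3*(1-2*nu))
K = 215 / (3*(1-2*0.4)) = 358.333 GPa
K/G = 358.333 / 76.7857 = 4.667


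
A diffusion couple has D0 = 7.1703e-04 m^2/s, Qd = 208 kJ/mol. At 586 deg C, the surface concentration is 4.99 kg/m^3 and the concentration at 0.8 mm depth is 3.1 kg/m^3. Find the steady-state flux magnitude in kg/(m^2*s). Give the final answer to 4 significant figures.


Step 1: D = D0 * exp(-Qd/(R*T))
T = 586 + 273.15 = 859.15 K
D = 7.1703e-04 * exp(-208e3 / (8.314 * 859.15)) = 1.61841e-16 m^2/s
Step 2: J = D * (C1 - C2) / dx
J = 1.61841e-16 * (4.99 - 3.1) / 8e-04
J = 3.823e-13 kg/(m^2*s)


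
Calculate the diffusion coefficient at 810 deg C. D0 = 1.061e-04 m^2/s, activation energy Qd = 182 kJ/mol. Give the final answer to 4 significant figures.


D = D0 * exp(-Qd / (R*T))
T = 1083.15 K
D = 1.061e-04 * exp(-182e3 / (8.314 * 1083.15))
D = 1.772e-13 m^2/s


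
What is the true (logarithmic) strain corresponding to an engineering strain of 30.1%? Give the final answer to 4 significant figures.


epsilon_true = ln(1 + epsilon_eng)
epsilon_true = ln(1 + 0.301)
epsilon_true = 0.2631


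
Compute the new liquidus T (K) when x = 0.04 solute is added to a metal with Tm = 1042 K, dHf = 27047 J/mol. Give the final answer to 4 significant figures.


dT = R*Tm^2*x / dHf
dT = 8.314 * 1042^2 * 0.04 / 27047
dT = 13.3502 K
T_new = 1042 - 13.3502 = 1029 K


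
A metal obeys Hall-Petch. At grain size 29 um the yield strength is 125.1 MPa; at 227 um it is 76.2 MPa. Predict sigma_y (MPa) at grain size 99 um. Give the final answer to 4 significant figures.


sigma_y = sigma0 + k / sqrt(d)
1/sqrt(d1) = 1/sqrt(2.9e-05) = 185.695;  1/sqrt(d2) = 66.3723
k = (sigma1 - sigma2) / (1/sqrt(d1) - 1/sqrt(d2)) = (125.1 - 76.2) / (185.695 - 66.3723) = 0.409812 MPa*m^0.5
sigma0 = sigma1 - k/sqrt(d1) = 125.1 - 0.409812*185.695 = 48.9998 MPa
sigma_y(d3) = 48.9998 + 0.409812 / sqrt(9.9e-05) = 90.19 MPa


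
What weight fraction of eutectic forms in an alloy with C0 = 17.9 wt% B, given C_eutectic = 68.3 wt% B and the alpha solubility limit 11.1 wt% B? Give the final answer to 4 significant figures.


f_primary = (C_e - C0) / (C_e - C_alpha_max)
f_primary = (68.3 - 17.9) / (68.3 - 11.1)
f_primary = 0.881119
f_eutectic = 1 - 0.881119 = 0.1189


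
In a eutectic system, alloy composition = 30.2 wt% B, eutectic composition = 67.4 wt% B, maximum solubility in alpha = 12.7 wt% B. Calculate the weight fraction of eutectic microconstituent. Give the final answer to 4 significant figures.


f_primary = (C_e - C0) / (C_e - C_alpha_max)
f_primary = (67.4 - 30.2) / (67.4 - 12.7)
f_primary = 0.680073
f_eutectic = 1 - 0.680073 = 0.3199


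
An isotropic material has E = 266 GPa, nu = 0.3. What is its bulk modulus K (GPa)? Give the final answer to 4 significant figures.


K = E / (3*(1-2*nu))
K = 266 / (3*(1-2*0.3))
K = 221.7 GPa


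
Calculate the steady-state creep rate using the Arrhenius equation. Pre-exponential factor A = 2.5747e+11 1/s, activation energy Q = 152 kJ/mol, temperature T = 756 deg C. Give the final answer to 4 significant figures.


rate = A * exp(-Q / (R*T))
T = 756 + 273.15 = 1029.15 K
rate = 2.5747e+11 * exp(-152e3 / (8.314 * 1029.15))
rate = 4962 1/s


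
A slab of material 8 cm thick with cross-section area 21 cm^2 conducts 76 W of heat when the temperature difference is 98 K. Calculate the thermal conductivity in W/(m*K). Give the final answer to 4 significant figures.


k = Q*L / (A*dT)
L = 0.08 m, A = 2.1e-03 m^2
k = 76 * 0.08 / (2.1e-03 * 98)
k = 29.54 W/(m*K)


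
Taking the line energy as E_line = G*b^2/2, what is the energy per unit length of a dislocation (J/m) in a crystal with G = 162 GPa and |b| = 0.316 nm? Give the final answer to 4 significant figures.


E = G*b^2/2
b = 0.316 nm = 3.16e-10 m
G = 162 GPa = 1.62e+11 Pa
E = 0.5 * 1.62e+11 * (3.16e-10)^2
E = 8.088e-09 J/m


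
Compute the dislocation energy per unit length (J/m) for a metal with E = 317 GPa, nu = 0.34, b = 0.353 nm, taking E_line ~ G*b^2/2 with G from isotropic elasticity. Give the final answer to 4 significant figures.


Step 1: G = E / (2*(1+nu))
G = 317 / (2*(1+0.34)) = 118.284 GPa = 1.18284e+11 Pa
Step 2: E_line = G*b^2/2
b = 0.353 nm = 3.53e-10 m
E_line = 0.5 * 1.18284e+11 * (3.53e-10)^2 = 7.37e-09 J/m


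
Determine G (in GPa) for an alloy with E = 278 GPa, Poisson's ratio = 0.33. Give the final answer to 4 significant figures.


G = E / (2*(1+nu))
G = 278 / (2*(1+0.33))
G = 104.5 GPa


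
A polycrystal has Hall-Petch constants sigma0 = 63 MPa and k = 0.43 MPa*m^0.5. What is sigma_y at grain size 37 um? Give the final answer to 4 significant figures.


sigma_y = sigma0 + k / sqrt(d)
d = 37 um = 3.7e-05 m
sigma_y = 63 + 0.43 / sqrt(3.7e-05)
sigma_y = 133.7 MPa


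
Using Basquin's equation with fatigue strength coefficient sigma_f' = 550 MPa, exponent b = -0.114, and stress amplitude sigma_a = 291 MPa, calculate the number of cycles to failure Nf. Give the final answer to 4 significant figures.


sigma_a = sigma_f' * (2*Nf)^b
2*Nf = (sigma_a / sigma_f')^(1/b)
2*Nf = (291 / 550)^(1/-0.114)
2*Nf = 266.178
Nf = 133.1 cycles


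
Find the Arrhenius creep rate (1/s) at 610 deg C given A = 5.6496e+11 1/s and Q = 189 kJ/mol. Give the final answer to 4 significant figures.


rate = A * exp(-Q / (R*T))
T = 610 + 273.15 = 883.15 K
rate = 5.6496e+11 * exp(-189e3 / (8.314 * 883.15))
rate = 3.742 1/s


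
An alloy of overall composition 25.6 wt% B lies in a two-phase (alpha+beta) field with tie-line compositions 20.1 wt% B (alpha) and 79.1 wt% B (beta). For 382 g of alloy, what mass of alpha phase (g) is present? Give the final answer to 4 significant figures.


f_alpha = (C_beta - C0) / (C_beta - C_alpha)
f_alpha = (79.1 - 25.6) / (79.1 - 20.1) = 0.90678
m_alpha = f_alpha * m_total = 0.90678 * 382 = 346.4 g


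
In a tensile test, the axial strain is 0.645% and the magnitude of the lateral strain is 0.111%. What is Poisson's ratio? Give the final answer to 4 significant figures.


nu = -epsilon_lat / epsilon_axial
Lateral strain is contraction (negative), so using magnitudes:
nu = 0.111 / 0.645
nu = 0.1721


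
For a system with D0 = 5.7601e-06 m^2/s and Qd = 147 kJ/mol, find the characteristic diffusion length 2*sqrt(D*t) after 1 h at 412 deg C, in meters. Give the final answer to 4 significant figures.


Step 1: D = D0 * exp(-Qd/(R*T))
T = 685.15 K
D = 5.7601e-06 * exp(-147e3 / (8.314 * 685.15)) = 3.57274e-17 m^2/s
Step 2: L = 2*sqrt(D*t)
t = 1 h = 3600 s
L = 2*sqrt(3.57274e-17 * 3600) = 7.173e-07 m


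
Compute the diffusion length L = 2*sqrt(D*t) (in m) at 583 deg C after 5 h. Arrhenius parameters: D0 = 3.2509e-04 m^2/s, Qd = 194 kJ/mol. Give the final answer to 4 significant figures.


Step 1: D = D0 * exp(-Qd/(R*T))
T = 856.15 K
D = 3.2509e-04 * exp(-194e3 / (8.314 * 856.15)) = 4.73615e-16 m^2/s
Step 2: L = 2*sqrt(D*t)
t = 5 h = 18000 s
L = 2*sqrt(4.73615e-16 * 18000) = 5.84e-06 m
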